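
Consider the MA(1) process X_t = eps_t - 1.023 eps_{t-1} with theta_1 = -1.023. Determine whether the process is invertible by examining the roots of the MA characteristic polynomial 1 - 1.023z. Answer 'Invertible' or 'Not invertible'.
\text{Not invertible}

The MA(q) characteristic polynomial is P(z) = 1 - 1.023z.
Invertibility requires all roots to lie outside the unit circle, i.e. |z| > 1 for every root.
This is linear in z: 1 + (-1.023) z = 0  =>  z = -1/(-1.023) = 0.977517,  |z| = 0.977517.
Moduli of all roots: 0.9775.
All moduli strictly greater than 1? No.
Verdict: Not invertible.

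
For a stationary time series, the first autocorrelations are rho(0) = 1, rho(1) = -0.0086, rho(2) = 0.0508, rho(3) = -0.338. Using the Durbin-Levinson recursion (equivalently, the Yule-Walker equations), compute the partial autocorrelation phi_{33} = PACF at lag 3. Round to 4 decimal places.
\phi_{33} = -0.3380

The PACF at lag k is phi_{kk}, the last component of the solution
to the Yule-Walker system G_k phi = r_k where
  (G_k)_{ij} = rho(|i - j|), (r_k)_i = rho(i), i,j = 1..k.
Equivalently, Durbin-Levinson gives phi_{kk} iteratively:
  phi_{11} = rho(1)
  phi_{kk} = [rho(k) - sum_{j=1..k-1} phi_{k-1,j} rho(k-j)]
            / [1 - sum_{j=1..k-1} phi_{k-1,j} rho(j)],
  phi_{k,j} = phi_{k-1,j} - phi_{kk} phi_{k-1,k-j},  j = 1..k-1.
Step k = 1:
  phi_11 = rho(1) = -0.0086.
Step k = 2:
  phi_22 = [rho(2) - phi_11 rho(1)] / [1 - phi_11 rho(1)] = [0.0508 - (-0.0086)(-0.0086)] / [1 - (-0.0086)(-0.0086)]
         = 0.05072604 / 0.99992604 = 0.05073.
  Update: phi_21 = phi_11 - phi_22 phi_11 = -0.0086 - (0.05073)(-0.0086) = -0.008164.
Step k = 3:
  phi_33 = [rho(3) - phi_21 rho(2) - phi_22 rho(1)] / [1 - phi_21 rho(1) - phi_22 rho(2)]
    numerator   = -0.338 - (-0.008164)(0.0508) - (0.05073)(-0.0086) = -0.33714901
    denominator = 1 - (-0.008164)(-0.0086) - (0.05073)(0.0508) = 0.99735272
  phi_33 = -0.33714901 / 0.99735272 = -0.338.
Therefore phi_{33} = -0.3380.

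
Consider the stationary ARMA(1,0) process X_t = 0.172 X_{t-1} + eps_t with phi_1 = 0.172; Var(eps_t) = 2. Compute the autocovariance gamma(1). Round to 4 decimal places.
\gamma(1) = 0.3545

Multiply the model equation by X_{t-k} and take expectations. With theta_0 = psi_0 = 1 and psi_j the MA(infinity) weights, this gives
  gamma(k) - sum_i phi_i gamma(k-i) = c_k,
  c_k = sigma^2 * sum_{j=k..q} theta_j psi_{j-k}   (c_k = 0 for k > q),
using gamma(-m) = gamma(m).
Pure AR (q = 0): c_0 = sigma^2 = 2, c_k = 0 for k >= 1.
Equations for k = 0 and k = 1 (AR order 1):
  gamma(0) = phi_1 gamma(1) + c_0
  gamma(1) = phi_1 gamma(0) + c_1
Substituting the second into the first: gamma(0) (1 - phi_1^2) = c_0 + phi_1 c_1, so
  gamma(0) = c_0 / (1 - phi_1^2) = 2 / (1 - (0.172)^2) = 2 / 0.970416 = 2.060972.
  gamma(1) = phi_1 gamma(0) = (0.172)(2.060972) = 0.354487.
Therefore gamma(1) = 0.3545 (to 4 decimal places).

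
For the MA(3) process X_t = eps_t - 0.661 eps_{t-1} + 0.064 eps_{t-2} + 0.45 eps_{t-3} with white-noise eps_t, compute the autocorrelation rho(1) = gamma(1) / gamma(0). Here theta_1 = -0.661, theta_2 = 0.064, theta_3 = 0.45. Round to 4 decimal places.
\rho(1) = -0.4104

For an MA(q) process with theta_0 = 1, the autocovariance is
  gamma(k) = sigma^2 * sum_{i=0..q-k} theta_i * theta_{i+k},
and rho(k) = gamma(k) / gamma(0). Sigma^2 cancels.
  numerator   = (1)*(-0.661) + (-0.661)*(0.064) + (0.064)*(0.45) = -0.674504.
  denominator = (1)^2 + (-0.661)^2 + (0.064)^2 + (0.45)^2 = 1.643517.
  rho(1) = -0.674504 / 1.643517 = -0.4104.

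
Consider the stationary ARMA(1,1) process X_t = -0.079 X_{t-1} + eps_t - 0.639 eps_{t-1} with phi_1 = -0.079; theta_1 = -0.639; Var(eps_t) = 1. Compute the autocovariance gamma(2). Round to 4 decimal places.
\gamma(2) = 0.0600

Multiply the model equation by X_{t-k} and take expectations. With theta_0 = psi_0 = 1 and psi_j the MA(infinity) weights, this gives
  gamma(k) - sum_i phi_i gamma(k-i) = c_k,
  c_k = sigma^2 * sum_{j=k..q} theta_j psi_{j-k}   (c_k = 0 for k > q),
using gamma(-m) = gamma(m).
psi-weights needed (psi_j = theta_j + sum_i phi_i psi_{j-i}):
  psi_1 = theta_1 + phi_1 = -0.639 + (-0.079) = -0.718
Right-hand sides:
  c_0 = sigma^2 (1 + theta_1 psi_1) = 1 * (1 + (-0.639)(-0.718)) = 1 * 1.458802 = 1.458802
  c_1 = sigma^2 theta_1 = 1 * (-0.639) = -0.639
  c_2 = 0
Equations for k = 0 and k = 1 (AR order 1):
  gamma(0) = phi_1 gamma(1) + c_0
  gamma(1) = phi_1 gamma(0) + c_1
Substituting the second into the first: gamma(0) (1 - phi_1^2) = c_0 + phi_1 c_1, so
  gamma(0) = (c_0 + phi_1 c_1) / (1 - phi_1^2) = (1.458802 + (-0.079)(-0.639)) / (1 - (-0.079)^2) = 1.509283 / 0.993759 = 1.518762.
  gamma(1) = phi_1 gamma(0) + c_1 = (-0.079)(1.518762) + (-0.639) = -0.758982.
For k = 2 (> q): gamma(2) = phi_1 gamma(1) = (-0.079)(-0.758982) = 0.05996.
Therefore gamma(2) = 0.0600 (to 4 decimal places).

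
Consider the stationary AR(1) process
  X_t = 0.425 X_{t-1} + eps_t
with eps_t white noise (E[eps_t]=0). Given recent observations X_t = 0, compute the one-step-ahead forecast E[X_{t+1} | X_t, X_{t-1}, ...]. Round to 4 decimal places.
E[X_{t+1} \mid \mathcal F_t] = 0.0000

For an AR(p) model X_t = c + sum_i phi_i X_{t-i} + eps_t, the
one-step-ahead conditional mean is
  E[X_{t+1} | X_t, ...] = c + sum_i phi_i X_{t+1-i}.
Substitute known values:
  E[X_{t+1} | ...] = (0.425) * (0)
                   = 0.0000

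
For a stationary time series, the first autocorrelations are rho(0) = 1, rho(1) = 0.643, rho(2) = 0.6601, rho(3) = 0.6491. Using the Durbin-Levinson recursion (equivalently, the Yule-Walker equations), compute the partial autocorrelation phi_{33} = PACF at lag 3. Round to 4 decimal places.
\phi_{33} = 0.2749

The PACF at lag k is phi_{kk}, the last component of the solution
to the Yule-Walker system G_k phi = r_k where
  (G_k)_{ij} = rho(|i - j|), (r_k)_i = rho(i), i,j = 1..k.
Equivalently, Durbin-Levinson gives phi_{kk} iteratively:
  phi_{11} = rho(1)
  phi_{kk} = [rho(k) - sum_{j=1..k-1} phi_{k-1,j} rho(k-j)]
            / [1 - sum_{j=1..k-1} phi_{k-1,j} rho(j)],
  phi_{k,j} = phi_{k-1,j} - phi_{kk} phi_{k-1,k-j},  j = 1..k-1.
Step k = 1:
  phi_11 = rho(1) = 0.643.
Step k = 2:
  phi_22 = [rho(2) - phi_11 rho(1)] / [1 - phi_11 rho(1)] = [0.6601 - (0.643)(0.643)] / [1 - (0.643)(0.643)]
         = 0.246651 / 0.586551 = 0.420511.
  Update: phi_21 = phi_11 - phi_22 phi_11 = 0.643 - (0.420511)(0.643) = 0.372612.
Step k = 3:
  phi_33 = [rho(3) - phi_21 rho(2) - phi_22 rho(1)] / [1 - phi_21 rho(1) - phi_22 rho(2)]
    numerator   = 0.6491 - (0.372612)(0.6601) - (0.420511)(0.643) = 0.13275068
    denominator = 1 - (0.372612)(0.643) - (0.420511)(0.6601) = 0.4828316
  phi_33 = 0.13275068 / 0.4828316 = 0.2749.
Therefore phi_{33} = 0.2749.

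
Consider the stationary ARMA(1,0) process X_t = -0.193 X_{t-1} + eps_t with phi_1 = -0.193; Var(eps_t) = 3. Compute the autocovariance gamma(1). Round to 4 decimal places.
\gamma(1) = -0.6014

Multiply the model equation by X_{t-k} and take expectations. With theta_0 = psi_0 = 1 and psi_j the MA(infinity) weights, this gives
  gamma(k) - sum_i phi_i gamma(k-i) = c_k,
  c_k = sigma^2 * sum_{j=k..q} theta_j psi_{j-k}   (c_k = 0 for k > q),
using gamma(-m) = gamma(m).
Pure AR (q = 0): c_0 = sigma^2 = 3, c_k = 0 for k >= 1.
Equations for k = 0 and k = 1 (AR order 1):
  gamma(0) = phi_1 gamma(1) + c_0
  gamma(1) = phi_1 gamma(0) + c_1
Substituting the second into the first: gamma(0) (1 - phi_1^2) = c_0 + phi_1 c_1, so
  gamma(0) = c_0 / (1 - phi_1^2) = 3 / (1 - (-0.193)^2) = 3 / 0.962751 = 3.116071.
  gamma(1) = phi_1 gamma(0) = (-0.193)(3.116071) = -0.601402.
Therefore gamma(1) = -0.6014 (to 4 decimal places).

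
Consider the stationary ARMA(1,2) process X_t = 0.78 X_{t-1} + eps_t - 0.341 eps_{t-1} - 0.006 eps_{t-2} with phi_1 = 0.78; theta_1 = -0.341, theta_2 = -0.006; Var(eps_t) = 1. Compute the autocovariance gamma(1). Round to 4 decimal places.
\gamma(1) = 0.8121

Multiply the model equation by X_{t-k} and take expectations. With theta_0 = psi_0 = 1 and psi_j the MA(infinity) weights, this gives
  gamma(k) - sum_i phi_i gamma(k-i) = c_k,
  c_k = sigma^2 * sum_{j=k..q} theta_j psi_{j-k}   (c_k = 0 for k > q),
using gamma(-m) = gamma(m).
psi-weights needed (psi_j = theta_j + sum_i phi_i psi_{j-i}):
  psi_1 = theta_1 + phi_1 = -0.341 + (0.78) = 0.439
  psi_2 = theta_2 + phi_1 psi_1 = -0.006 + (0.78)(0.439) = 0.33642
Right-hand sides:
  c_0 = sigma^2 (1 + theta_1 psi_1 + theta_2 psi_2) = 1 * (1 + (-0.341)(0.439) + (-0.006)(0.33642)) = 1 * 0.848282 = 0.848282
  c_1 = sigma^2 (theta_1 + theta_2 psi_1) = 1 * (-0.341 + (-0.006)(0.439)) = -0.343634
  c_2 = sigma^2 theta_2 = 1 * (-0.006) = -0.006
Equations for k = 0 and k = 1 (AR order 1):
  gamma(0) = phi_1 gamma(1) + c_0
  gamma(1) = phi_1 gamma(0) + c_1
Substituting the second into the first: gamma(0) (1 - phi_1^2) = c_0 + phi_1 c_1, so
  gamma(0) = (c_0 + phi_1 c_1) / (1 - phi_1^2) = (0.848282 + (0.78)(-0.343634)) / (1 - (0.78)^2) = 0.580248 / 0.3916 = 1.481736.
  gamma(1) = phi_1 gamma(0) + c_1 = (0.78)(1.481736) + (-0.343634) = 0.81212.
Therefore gamma(1) = 0.8121 (to 4 decimal places).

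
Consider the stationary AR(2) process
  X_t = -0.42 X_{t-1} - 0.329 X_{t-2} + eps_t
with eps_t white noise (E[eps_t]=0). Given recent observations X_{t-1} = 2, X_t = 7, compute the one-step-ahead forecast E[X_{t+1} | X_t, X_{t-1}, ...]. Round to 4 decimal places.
E[X_{t+1} \mid \mathcal F_t] = -3.5980

For an AR(p) model X_t = c + sum_i phi_i X_{t-i} + eps_t, the
one-step-ahead conditional mean is
  E[X_{t+1} | X_t, ...] = c + sum_i phi_i X_{t+1-i}.
Substitute known values:
  E[X_{t+1} | ...] = (-0.42) * (7) + (-0.329) * (2)
                   = -3.5980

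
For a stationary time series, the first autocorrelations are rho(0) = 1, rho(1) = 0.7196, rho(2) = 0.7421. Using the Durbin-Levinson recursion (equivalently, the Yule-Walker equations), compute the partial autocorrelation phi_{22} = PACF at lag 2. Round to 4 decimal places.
\phi_{22} = 0.4651

The PACF at lag k is phi_{kk}, the last component of the solution
to the Yule-Walker system G_k phi = r_k where
  (G_k)_{ij} = rho(|i - j|), (r_k)_i = rho(i), i,j = 1..k.
Equivalently, Durbin-Levinson gives phi_{kk} iteratively:
  phi_{11} = rho(1)
  phi_{kk} = [rho(k) - sum_{j=1..k-1} phi_{k-1,j} rho(k-j)]
            / [1 - sum_{j=1..k-1} phi_{k-1,j} rho(j)],
  phi_{k,j} = phi_{k-1,j} - phi_{kk} phi_{k-1,k-j},  j = 1..k-1.
Step k = 1:
  phi_11 = rho(1) = 0.7196.
Step k = 2:
  phi_22 = [rho(2) - phi_11 rho(1)] / [1 - phi_11 rho(1)] = [0.7421 - (0.7196)(0.7196)] / [1 - (0.7196)(0.7196)]
         = 0.22427584 / 0.48217584 = 0.4651.
Therefore phi_{22} = 0.4651.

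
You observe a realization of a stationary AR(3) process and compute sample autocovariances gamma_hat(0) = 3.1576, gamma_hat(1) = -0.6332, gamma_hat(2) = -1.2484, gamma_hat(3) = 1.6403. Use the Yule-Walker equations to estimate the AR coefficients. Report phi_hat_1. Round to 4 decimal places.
\hat\phi_{1} = -0.1050

The Yule-Walker equations for an AR(p) process read, in matrix form,
  Gamma_p phi = r_p,   with   (Gamma_p)_{ij} = gamma(|i - j|),
                       (r_p)_i = gamma(i),   i,j = 1..p.
Substitute the sample gammas (Toeplitz matrix and right-hand side of size 3):
  Gamma_p = [[3.1576, -0.6332, -1.2484], [-0.6332, 3.1576, -0.6332], [-1.2484, -0.6332, 3.1576]]
  r_p     = [-0.6332, -1.2484, 1.6403]
Written out (R1..R3):
  (R1) 3.1576 phi_1 - 0.6332 phi_2 - 1.2484 phi_3 = -0.6332
  (R2) -0.6332 phi_1 + 3.1576 phi_2 - 0.6332 phi_3 = -1.2484
  (R3) -1.2484 phi_1 - 0.6332 phi_2 + 3.1576 phi_3 = 1.6403
Gaussian elimination:
  R2 <- R2 - (-0.6332/3.1576) R1 = R2 - (-0.200532) R1:  3.030623 phi_2 - 0.883544 phi_3 = -1.375377
  R3 <- R3 - (-1.2484/3.1576) R1 = R3 - (-0.395364) R1:  -0.883544 phi_2 + 2.664028 phi_3 = 1.389956
  R3 <- R3 - (-0.883544/3.030623) R2 = R3 - (-0.291539) R2:  2.406441 phi_3 = 0.98898
Back-substitution:
  phi_hat_3 = 0.98898 / 2.406441 = 0.410972
  phi_hat_2 = (-1.375377 - (-0.883544)(0.410972)) / 3.030623 = -0.334012
  phi_hat_1 = (-0.6332 - (-0.6332)(-0.334012) - (-1.2484)(0.410972)) / 3.1576 = -0.105029
So phi_hat = [-0.1050, -0.3340, 0.4110].
Therefore phi_hat_1 = -0.1050.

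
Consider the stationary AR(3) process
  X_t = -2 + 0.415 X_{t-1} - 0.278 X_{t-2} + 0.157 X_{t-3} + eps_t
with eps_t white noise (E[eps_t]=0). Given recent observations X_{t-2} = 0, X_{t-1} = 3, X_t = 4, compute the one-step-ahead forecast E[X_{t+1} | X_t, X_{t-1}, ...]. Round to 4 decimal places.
E[X_{t+1} \mid \mathcal F_t] = -1.1740

For an AR(p) model X_t = c + sum_i phi_i X_{t-i} + eps_t, the
one-step-ahead conditional mean is
  E[X_{t+1} | X_t, ...] = c + sum_i phi_i X_{t+1-i}.
Substitute known values:
  E[X_{t+1} | ...] = -2 + (0.415) * (4) + (-0.278) * (3) + (0.157) * (0)
                   = -1.1740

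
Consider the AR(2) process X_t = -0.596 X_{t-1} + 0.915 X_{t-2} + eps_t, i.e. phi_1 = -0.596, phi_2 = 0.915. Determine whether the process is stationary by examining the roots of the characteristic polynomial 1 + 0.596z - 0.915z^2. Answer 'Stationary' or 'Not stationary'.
\text{Not stationary}

The AR(p) characteristic polynomial is P(z) = 1 + 0.596z - 0.915z^2.
Stationarity requires all roots to lie outside the unit circle, i.e. |z| > 1 for every root.
Set 1 + (0.596) z + (-0.915) z^2 = 0, i.e. a z^2 + b z + c = 0 with a = -0.915, b = 0.596, c = 1.
Discriminant D = b^2 - 4ac = (0.596)^2 - 4*(-0.915)*1 = 0.355216 - (-3.66) = 4.015216.
D >= 0, so the roots are real: z = (-b +/- sqrt(D)) / (2a) = (-0.596 +/- 2.0038) / (-1.83).
  z_1 = (-0.596 + 2.0038) / (-1.83) = -0.7693,   |z_1| = 0.7693.
  z_2 = (-0.596 - 2.0038) / (-1.83) = 1.4207,   |z_2| = 1.4207.
Moduli of all roots: 0.7693, 1.4207.
All moduli strictly greater than 1? No.
Verdict: Not stationary.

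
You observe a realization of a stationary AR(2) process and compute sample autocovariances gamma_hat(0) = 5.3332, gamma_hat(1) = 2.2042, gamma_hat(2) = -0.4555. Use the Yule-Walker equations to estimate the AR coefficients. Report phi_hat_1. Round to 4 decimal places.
\hat\phi_{1} = 0.5410

The Yule-Walker equations for an AR(p) process read, in matrix form,
  Gamma_p phi = r_p,   with   (Gamma_p)_{ij} = gamma(|i - j|),
                       (r_p)_i = gamma(i),   i,j = 1..p.
Substitute the sample gammas (Toeplitz matrix and right-hand side of size 2):
  Gamma_p = [[5.3332, 2.2042], [2.2042, 5.3332]]
  r_p     = [2.2042, -0.4555]
Written out:
  5.3332 phi_1 + 2.2042 phi_2 = 2.2042
  2.2042 phi_1 + 5.3332 phi_2 = -0.4555
Solve by Cramer's rule:
  det = gamma(0)^2 - gamma(1)^2 = (5.3332)^2 - (2.2042)^2 = 28.44302224 - 4.85849764 = 23.5845246
  phi_hat_1 = [gamma(1) gamma(0) - gamma(1) gamma(2)] / det = [(2.2042)(5.3332) - (2.2042)(-0.4555)] / 23.5845246 = 12.75945254 / 23.5845246 = 0.541
  phi_hat_2 = [gamma(0) gamma(2) - gamma(1)^2] / det = [(5.3332)(-0.4555) - (2.2042)^2] / 23.5845246 = -7.28777024 / 23.5845246 = -0.309
So phi_hat = [0.5410, -0.3090].
Therefore phi_hat_1 = 0.5410.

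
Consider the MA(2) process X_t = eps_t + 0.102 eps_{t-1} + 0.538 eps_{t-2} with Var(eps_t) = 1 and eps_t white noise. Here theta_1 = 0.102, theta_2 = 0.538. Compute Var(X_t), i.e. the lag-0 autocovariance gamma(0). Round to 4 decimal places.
\gamma(0) = 1.2998

For an MA(q) process X_t = eps_t + sum_i theta_i eps_{t-i} with
Var(eps_t) = sigma^2, the variance is
  gamma(0) = sigma^2 * (1 + sum_i theta_i^2).
  sum_i theta_i^2 = (0.102)^2 + (0.538)^2 = 0.010404 + 0.289444 = 0.299848.
  gamma(0) = 1 * (1 + 0.299848) = 1 * 1.299848 = 1.299848, which rounds to 1.2998.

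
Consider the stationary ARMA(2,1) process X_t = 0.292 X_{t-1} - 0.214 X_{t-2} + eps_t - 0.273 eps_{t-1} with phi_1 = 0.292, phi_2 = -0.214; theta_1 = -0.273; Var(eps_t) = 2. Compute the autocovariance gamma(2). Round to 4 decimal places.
\gamma(2) = -0.4330

Multiply the model equation by X_{t-k} and take expectations. With theta_0 = psi_0 = 1 and psi_j the MA(infinity) weights, this gives
  gamma(k) - sum_i phi_i gamma(k-i) = c_k,
  c_k = sigma^2 * sum_{j=k..q} theta_j psi_{j-k}   (c_k = 0 for k > q),
using gamma(-m) = gamma(m).
psi-weights needed (psi_j = theta_j + sum_i phi_i psi_{j-i}):
  psi_1 = theta_1 + phi_1 = -0.273 + (0.292) = 0.019
Right-hand sides:
  c_0 = sigma^2 (1 + theta_1 psi_1) = 2 * (1 + (-0.273)(0.019)) = 2 * 0.994813 = 1.989626
  c_1 = sigma^2 theta_1 = 2 * (-0.273) = -0.546
  c_2 = 0
Equations for k = 0, 1, 2 (AR order 2, c_2 = 0):
  (E0) gamma(0) = phi_1 gamma(1) + phi_2 gamma(2) + c_0
  (E1) gamma(1) = phi_1 gamma(0) + phi_2 gamma(1) + c_1
  (E2) gamma(2) = phi_1 gamma(1) + phi_2 gamma(0)
From (E1): gamma(1) = A gamma(0) + B with
  A = phi_1 / (1 - phi_2) = 0.292 / 1.214 = 0.240527,   B = c_1 / (1 - phi_2) = -0.546 / 1.214 = -0.449753.
Insert (E2) into (E0): gamma(0) (1 - phi_2^2) = phi_1 (1 + phi_2) gamma(1) + c_0.
  phi_1 (1 + phi_2) = (0.292)(0.786) = 0.229512,   1 - phi_2^2 = 0.954204.
Replace gamma(1) by A gamma(0) + B and collect gamma(0):
  gamma(0) [0.954204 - (0.229512)(0.240527)] = (0.229512)(-0.449753) + 1.989626
  gamma(0) * 0.899 = 1.886402
  gamma(0) = 1.886402 / 0.899 = 2.098334.
  gamma(1) = A gamma(0) + B = (0.240527)(2.098334) + (-0.449753) = 0.054953.
  gamma(2) = phi_1 gamma(1) + phi_2 gamma(0) = (0.292)(0.054953) + (-0.214)(2.098334) = -0.432997.
Therefore gamma(2) = -0.4330 (to 4 decimal places).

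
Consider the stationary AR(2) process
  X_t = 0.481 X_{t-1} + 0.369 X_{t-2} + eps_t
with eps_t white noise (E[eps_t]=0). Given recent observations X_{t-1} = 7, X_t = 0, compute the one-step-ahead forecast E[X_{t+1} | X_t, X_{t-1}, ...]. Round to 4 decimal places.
E[X_{t+1} \mid \mathcal F_t] = 2.5830

For an AR(p) model X_t = c + sum_i phi_i X_{t-i} + eps_t, the
one-step-ahead conditional mean is
  E[X_{t+1} | X_t, ...] = c + sum_i phi_i X_{t+1-i}.
Substitute known values:
  E[X_{t+1} | ...] = (0.481) * (0) + (0.369) * (7)
                   = 2.5830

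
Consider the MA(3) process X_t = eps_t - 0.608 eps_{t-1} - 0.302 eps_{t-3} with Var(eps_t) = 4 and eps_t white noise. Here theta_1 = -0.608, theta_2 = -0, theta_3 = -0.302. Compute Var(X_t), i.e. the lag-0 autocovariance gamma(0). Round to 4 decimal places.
\gamma(0) = 5.8435

For an MA(q) process X_t = eps_t + sum_i theta_i eps_{t-i} with
Var(eps_t) = sigma^2, the variance is
  gamma(0) = sigma^2 * (1 + sum_i theta_i^2).
  sum_i theta_i^2 = (-0.608)^2 + (-0)^2 + (-0.302)^2 = 0.369664 + 0 + 0.091204 = 0.460868.
  gamma(0) = 4 * (1 + 0.460868) = 4 * 1.460868 = 5.843472, which rounds to 5.8435.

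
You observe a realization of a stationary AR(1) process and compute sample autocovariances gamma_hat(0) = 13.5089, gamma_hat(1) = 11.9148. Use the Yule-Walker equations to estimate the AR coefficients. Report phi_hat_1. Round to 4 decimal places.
\hat\phi_{1} = 0.8820

The Yule-Walker equations for an AR(p) process read, in matrix form,
  Gamma_p phi = r_p,   with   (Gamma_p)_{ij} = gamma(|i - j|),
                       (r_p)_i = gamma(i),   i,j = 1..p.
Substitute the sample gammas (Toeplitz matrix and right-hand side of size 1):
  Gamma_p = [[13.5089]]
  r_p     = [11.9148]
With p = 1 this is the single equation gamma(0) phi_1 = gamma(1):
  phi_hat_1 = gamma(1) / gamma(0) = 11.9148 / 13.5089 = 0.8820.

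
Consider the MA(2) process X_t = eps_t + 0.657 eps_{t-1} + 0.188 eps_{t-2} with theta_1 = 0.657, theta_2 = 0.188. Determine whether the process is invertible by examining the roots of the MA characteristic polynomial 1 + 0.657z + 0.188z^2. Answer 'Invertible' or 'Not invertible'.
\text{Invertible}

The MA(q) characteristic polynomial is P(z) = 1 + 0.657z + 0.188z^2.
Invertibility requires all roots to lie outside the unit circle, i.e. |z| > 1 for every root.
Set 1 + (0.657) z + (0.188) z^2 = 0, i.e. a z^2 + b z + c = 0 with a = 0.188, b = 0.657, c = 1.
Discriminant D = b^2 - 4ac = (0.657)^2 - 4*(0.188)*1 = 0.431649 - (0.752) = -0.320351.
D < 0, so the roots are the complex-conjugate pair z = (-b +/- i sqrt(-D)) / (2a) = -1.7473 +/- 1.5053i.
For a conjugate pair |z|^2 = z * conj(z) = (product of roots) = c/a = 1/(0.188) = 5.319149, so |z| = sqrt(5.319149) = 2.3063 for both roots.
Moduli of all roots: 2.3063, 2.3063.
All moduli strictly greater than 1? Yes.
Verdict: Invertible.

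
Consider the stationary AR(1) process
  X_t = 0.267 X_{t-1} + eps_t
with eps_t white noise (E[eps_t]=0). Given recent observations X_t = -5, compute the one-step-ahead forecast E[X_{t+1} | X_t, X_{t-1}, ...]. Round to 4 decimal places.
E[X_{t+1} \mid \mathcal F_t] = -1.3350

For an AR(p) model X_t = c + sum_i phi_i X_{t-i} + eps_t, the
one-step-ahead conditional mean is
  E[X_{t+1} | X_t, ...] = c + sum_i phi_i X_{t+1-i}.
Substitute known values:
  E[X_{t+1} | ...] = (0.267) * (-5)
                   = -1.3350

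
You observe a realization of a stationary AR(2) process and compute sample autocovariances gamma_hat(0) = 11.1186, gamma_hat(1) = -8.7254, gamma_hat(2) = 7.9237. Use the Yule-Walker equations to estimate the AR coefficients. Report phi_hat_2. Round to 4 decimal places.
\hat\phi_{2} = 0.2520

The Yule-Walker equations for an AR(p) process read, in matrix form,
  Gamma_p phi = r_p,   with   (Gamma_p)_{ij} = gamma(|i - j|),
                       (r_p)_i = gamma(i),   i,j = 1..p.
Substitute the sample gammas (Toeplitz matrix and right-hand side of size 2):
  Gamma_p = [[11.1186, -8.7254], [-8.7254, 11.1186]]
  r_p     = [-8.7254, 7.9237]
Written out:
  11.1186 phi_1 - 8.7254 phi_2 = -8.7254
  -8.7254 phi_1 + 11.1186 phi_2 = 7.9237
Solve by Cramer's rule:
  det = gamma(0)^2 - gamma(1)^2 = (11.1186)^2 - (-8.7254)^2 = 123.62326596 - 76.13260516 = 47.4906608
  phi_hat_1 = [gamma(1) gamma(0) - gamma(1) gamma(2)] / det = [(-8.7254)(11.1186) - (-8.7254)(7.9237)] / 47.4906608 = -27.87678046 / 47.4906608 = -0.587
  phi_hat_2 = [gamma(0) gamma(2) - gamma(1)^2] / det = [(11.1186)(7.9237) - (-8.7254)^2] / 47.4906608 = 11.96784566 / 47.4906608 = 0.252
So phi_hat = [-0.5870, 0.2520].
Therefore phi_hat_2 = 0.2520.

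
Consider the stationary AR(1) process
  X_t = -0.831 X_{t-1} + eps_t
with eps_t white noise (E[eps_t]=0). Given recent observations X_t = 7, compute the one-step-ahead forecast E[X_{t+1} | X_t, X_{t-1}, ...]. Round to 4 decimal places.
E[X_{t+1} \mid \mathcal F_t] = -5.8170

For an AR(p) model X_t = c + sum_i phi_i X_{t-i} + eps_t, the
one-step-ahead conditional mean is
  E[X_{t+1} | X_t, ...] = c + sum_i phi_i X_{t+1-i}.
Substitute known values:
  E[X_{t+1} | ...] = (-0.831) * (7)
                   = -5.8170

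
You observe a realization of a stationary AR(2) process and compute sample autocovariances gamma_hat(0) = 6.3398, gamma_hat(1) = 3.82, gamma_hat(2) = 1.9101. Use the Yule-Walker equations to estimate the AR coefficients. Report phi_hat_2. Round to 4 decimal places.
\hat\phi_{2} = -0.0970

The Yule-Walker equations for an AR(p) process read, in matrix form,
  Gamma_p phi = r_p,   with   (Gamma_p)_{ij} = gamma(|i - j|),
                       (r_p)_i = gamma(i),   i,j = 1..p.
Substitute the sample gammas (Toeplitz matrix and right-hand side of size 2):
  Gamma_p = [[6.3398, 3.82], [3.82, 6.3398]]
  r_p     = [3.82, 1.9101]
Written out:
  6.3398 phi_1 + 3.82 phi_2 = 3.82
  3.82 phi_1 + 6.3398 phi_2 = 1.9101
Solve by Cramer's rule:
  det = gamma(0)^2 - gamma(1)^2 = (6.3398)^2 - (3.82)^2 = 40.19306404 - 14.5924 = 25.60066404
  phi_hat_1 = [gamma(1) gamma(0) - gamma(1) gamma(2)] / det = [(3.82)(6.3398) - (3.82)(1.9101)] / 25.60066404 = 16.921454 / 25.60066404 = 0.661
  phi_hat_2 = [gamma(0) gamma(2) - gamma(1)^2] / det = [(6.3398)(1.9101) - (3.82)^2] / 25.60066404 = -2.48274802 / 25.60066404 = -0.097
So phi_hat = [0.6610, -0.0970].
Therefore phi_hat_2 = -0.0970.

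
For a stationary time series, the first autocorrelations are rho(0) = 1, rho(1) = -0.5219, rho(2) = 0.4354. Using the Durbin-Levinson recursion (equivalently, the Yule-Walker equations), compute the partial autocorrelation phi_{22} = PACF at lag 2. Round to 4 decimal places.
\phi_{22} = 0.2240

The PACF at lag k is phi_{kk}, the last component of the solution
to the Yule-Walker system G_k phi = r_k where
  (G_k)_{ij} = rho(|i - j|), (r_k)_i = rho(i), i,j = 1..k.
Equivalently, Durbin-Levinson gives phi_{kk} iteratively:
  phi_{11} = rho(1)
  phi_{kk} = [rho(k) - sum_{j=1..k-1} phi_{k-1,j} rho(k-j)]
            / [1 - sum_{j=1..k-1} phi_{k-1,j} rho(j)],
  phi_{k,j} = phi_{k-1,j} - phi_{kk} phi_{k-1,k-j},  j = 1..k-1.
Step k = 1:
  phi_11 = rho(1) = -0.5219.
Step k = 2:
  phi_22 = [rho(2) - phi_11 rho(1)] / [1 - phi_11 rho(1)] = [0.4354 - (-0.5219)(-0.5219)] / [1 - (-0.5219)(-0.5219)]
         = 0.16302039 / 0.72762039 = 0.224.
Therefore phi_{22} = 0.2240.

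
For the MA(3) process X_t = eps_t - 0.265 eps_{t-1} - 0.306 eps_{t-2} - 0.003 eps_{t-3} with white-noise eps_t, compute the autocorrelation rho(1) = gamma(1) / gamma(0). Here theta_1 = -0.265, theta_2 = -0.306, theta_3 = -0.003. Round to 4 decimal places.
\rho(1) = -0.1572

For an MA(q) process with theta_0 = 1, the autocovariance is
  gamma(k) = sigma^2 * sum_{i=0..q-k} theta_i * theta_{i+k},
and rho(k) = gamma(k) / gamma(0). Sigma^2 cancels.
  numerator   = (1)*(-0.265) + (-0.265)*(-0.306) + (-0.306)*(-0.003) = -0.182992.
  denominator = (1)^2 + (-0.265)^2 + (-0.306)^2 + (-0.003)^2 = 1.16387.
  rho(1) = -0.182992 / 1.16387 = -0.1572.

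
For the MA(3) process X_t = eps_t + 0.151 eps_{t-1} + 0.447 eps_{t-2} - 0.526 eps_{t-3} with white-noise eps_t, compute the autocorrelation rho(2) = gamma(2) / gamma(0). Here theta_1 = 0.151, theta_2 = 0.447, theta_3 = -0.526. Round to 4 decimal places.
\rho(2) = 0.2452

For an MA(q) process with theta_0 = 1, the autocovariance is
  gamma(k) = sigma^2 * sum_{i=0..q-k} theta_i * theta_{i+k},
and rho(k) = gamma(k) / gamma(0). Sigma^2 cancels.
  numerator   = (1)*(0.447) + (0.151)*(-0.526) = 0.367574.
  denominator = (1)^2 + (0.151)^2 + (0.447)^2 + (-0.526)^2 = 1.499286.
  rho(2) = 0.367574 / 1.499286 = 0.2452.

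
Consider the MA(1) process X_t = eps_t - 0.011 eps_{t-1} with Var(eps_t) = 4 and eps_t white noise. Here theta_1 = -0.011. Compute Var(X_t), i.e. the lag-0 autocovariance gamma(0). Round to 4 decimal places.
\gamma(0) = 4.0005

For an MA(q) process X_t = eps_t + sum_i theta_i eps_{t-i} with
Var(eps_t) = sigma^2, the variance is
  gamma(0) = sigma^2 * (1 + sum_i theta_i^2).
  sum_i theta_i^2 = (-0.011)^2 = 0.000121.
  gamma(0) = 4 * (1 + 0.000121) = 4 * 1.000121 = 4.000484, which rounds to 4.0005.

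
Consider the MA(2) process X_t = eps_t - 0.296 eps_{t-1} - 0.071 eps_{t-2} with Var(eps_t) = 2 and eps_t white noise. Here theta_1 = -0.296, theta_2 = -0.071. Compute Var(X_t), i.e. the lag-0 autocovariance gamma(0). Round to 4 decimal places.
\gamma(0) = 2.1853

For an MA(q) process X_t = eps_t + sum_i theta_i eps_{t-i} with
Var(eps_t) = sigma^2, the variance is
  gamma(0) = sigma^2 * (1 + sum_i theta_i^2).
  sum_i theta_i^2 = (-0.296)^2 + (-0.071)^2 = 0.087616 + 0.005041 = 0.092657.
  gamma(0) = 2 * (1 + 0.092657) = 2 * 1.092657 = 2.185314, which rounds to 2.1853.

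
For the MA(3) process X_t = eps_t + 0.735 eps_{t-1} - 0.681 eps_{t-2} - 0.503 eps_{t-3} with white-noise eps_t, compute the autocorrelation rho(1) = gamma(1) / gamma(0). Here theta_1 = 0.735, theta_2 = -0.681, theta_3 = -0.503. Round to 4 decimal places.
\rho(1) = 0.2557

For an MA(q) process with theta_0 = 1, the autocovariance is
  gamma(k) = sigma^2 * sum_{i=0..q-k} theta_i * theta_{i+k},
and rho(k) = gamma(k) / gamma(0). Sigma^2 cancels.
  numerator   = (1)*(0.735) + (0.735)*(-0.681) + (-0.681)*(-0.503) = 0.577008.
  denominator = (1)^2 + (0.735)^2 + (-0.681)^2 + (-0.503)^2 = 2.256995.
  rho(1) = 0.577008 / 2.256995 = 0.2557.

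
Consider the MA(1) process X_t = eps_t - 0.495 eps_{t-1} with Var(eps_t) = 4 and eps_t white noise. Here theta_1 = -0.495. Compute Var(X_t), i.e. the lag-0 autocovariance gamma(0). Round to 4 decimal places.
\gamma(0) = 4.9801

For an MA(q) process X_t = eps_t + sum_i theta_i eps_{t-i} with
Var(eps_t) = sigma^2, the variance is
  gamma(0) = sigma^2 * (1 + sum_i theta_i^2).
  sum_i theta_i^2 = (-0.495)^2 = 0.245025.
  gamma(0) = 4 * (1 + 0.245025) = 4 * 1.245025 = 4.9801.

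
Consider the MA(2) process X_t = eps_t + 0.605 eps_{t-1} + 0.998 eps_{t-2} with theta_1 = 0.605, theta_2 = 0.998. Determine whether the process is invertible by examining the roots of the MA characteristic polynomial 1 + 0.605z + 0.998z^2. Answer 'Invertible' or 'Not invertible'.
\text{Invertible}

The MA(q) characteristic polynomial is P(z) = 1 + 0.605z + 0.998z^2.
Invertibility requires all roots to lie outside the unit circle, i.e. |z| > 1 for every root.
Set 1 + (0.605) z + (0.998) z^2 = 0, i.e. a z^2 + b z + c = 0 with a = 0.998, b = 0.605, c = 1.
Discriminant D = b^2 - 4ac = (0.605)^2 - 4*(0.998)*1 = 0.366025 - (3.992) = -3.625975.
D < 0, so the roots are the complex-conjugate pair z = (-b +/- i sqrt(-D)) / (2a) = -0.3031 +/- 0.954i.
For a conjugate pair |z|^2 = z * conj(z) = (product of roots) = c/a = 1/(0.998) = 1.002004, so |z| = sqrt(1.002004) = 1.001 for both roots.
Moduli of all roots: 1.0010, 1.0010.
All moduli strictly greater than 1? Yes.
Verdict: Invertible.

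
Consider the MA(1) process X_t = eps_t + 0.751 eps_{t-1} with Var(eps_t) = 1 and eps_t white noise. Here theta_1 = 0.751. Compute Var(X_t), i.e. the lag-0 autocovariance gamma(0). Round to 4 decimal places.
\gamma(0) = 1.5640

For an MA(q) process X_t = eps_t + sum_i theta_i eps_{t-i} with
Var(eps_t) = sigma^2, the variance is
  gamma(0) = sigma^2 * (1 + sum_i theta_i^2).
  sum_i theta_i^2 = (0.751)^2 = 0.564001.
  gamma(0) = 1 * (1 + 0.564001) = 1 * 1.564001 = 1.564001, which rounds to 1.5640.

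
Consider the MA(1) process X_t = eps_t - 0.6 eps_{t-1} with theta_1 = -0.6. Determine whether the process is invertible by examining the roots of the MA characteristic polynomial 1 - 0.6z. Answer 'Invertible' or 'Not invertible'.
\text{Invertible}

The MA(q) characteristic polynomial is P(z) = 1 - 0.6z.
Invertibility requires all roots to lie outside the unit circle, i.e. |z| > 1 for every root.
This is linear in z: 1 + (-0.6) z = 0  =>  z = -1/(-0.6) = 1.666667,  |z| = 1.666667.
Moduli of all roots: 1.6667.
All moduli strictly greater than 1? Yes.
Verdict: Invertible.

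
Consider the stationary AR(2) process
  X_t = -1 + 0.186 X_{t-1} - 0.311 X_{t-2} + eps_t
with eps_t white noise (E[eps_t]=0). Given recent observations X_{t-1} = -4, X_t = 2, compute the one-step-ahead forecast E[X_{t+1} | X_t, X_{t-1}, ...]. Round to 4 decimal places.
E[X_{t+1} \mid \mathcal F_t] = 0.6160

For an AR(p) model X_t = c + sum_i phi_i X_{t-i} + eps_t, the
one-step-ahead conditional mean is
  E[X_{t+1} | X_t, ...] = c + sum_i phi_i X_{t+1-i}.
Substitute known values:
  E[X_{t+1} | ...] = -1 + (0.186) * (2) + (-0.311) * (-4)
                   = 0.6160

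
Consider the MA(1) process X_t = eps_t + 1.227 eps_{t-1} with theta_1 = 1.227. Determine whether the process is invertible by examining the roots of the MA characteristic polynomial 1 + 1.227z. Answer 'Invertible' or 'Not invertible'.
\text{Not invertible}

The MA(q) characteristic polynomial is P(z) = 1 + 1.227z.
Invertibility requires all roots to lie outside the unit circle, i.e. |z| > 1 for every root.
This is linear in z: 1 + (1.227) z = 0  =>  z = -1/(1.227) = -0.814996,  |z| = 0.814996.
Moduli of all roots: 0.8150.
All moduli strictly greater than 1? No.
Verdict: Not invertible.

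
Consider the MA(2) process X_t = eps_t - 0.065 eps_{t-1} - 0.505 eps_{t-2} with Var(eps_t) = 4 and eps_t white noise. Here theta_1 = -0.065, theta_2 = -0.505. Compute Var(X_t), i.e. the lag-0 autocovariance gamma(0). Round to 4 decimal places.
\gamma(0) = 5.0370

For an MA(q) process X_t = eps_t + sum_i theta_i eps_{t-i} with
Var(eps_t) = sigma^2, the variance is
  gamma(0) = sigma^2 * (1 + sum_i theta_i^2).
  sum_i theta_i^2 = (-0.065)^2 + (-0.505)^2 = 0.004225 + 0.255025 = 0.25925.
  gamma(0) = 4 * (1 + 0.25925) = 4 * 1.25925 = 5.037, which rounds to 5.0370.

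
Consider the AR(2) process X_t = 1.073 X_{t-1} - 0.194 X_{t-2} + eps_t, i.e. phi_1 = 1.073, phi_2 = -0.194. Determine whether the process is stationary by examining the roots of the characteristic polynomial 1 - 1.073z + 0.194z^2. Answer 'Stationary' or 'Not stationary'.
\text{Stationary}

The AR(p) characteristic polynomial is P(z) = 1 - 1.073z + 0.194z^2.
Stationarity requires all roots to lie outside the unit circle, i.e. |z| > 1 for every root.
Set 1 + (-1.073) z + (0.194) z^2 = 0, i.e. a z^2 + b z + c = 0 with a = 0.194, b = -1.073, c = 1.
Discriminant D = b^2 - 4ac = (-1.073)^2 - 4*(0.194)*1 = 1.151329 - (0.776) = 0.375329.
D >= 0, so the roots are real: z = (-b +/- sqrt(D)) / (2a) = (1.073 +/- 0.612641) / (0.388).
  z_1 = (1.073 + 0.612641) / (0.388) = 4.3444,   |z_1| = 4.3444.
  z_2 = (1.073 - 0.612641) / (0.388) = 1.1865,   |z_2| = 1.1865.
Moduli of all roots: 4.3444, 1.1865.
All moduli strictly greater than 1? Yes.
Verdict: Stationary.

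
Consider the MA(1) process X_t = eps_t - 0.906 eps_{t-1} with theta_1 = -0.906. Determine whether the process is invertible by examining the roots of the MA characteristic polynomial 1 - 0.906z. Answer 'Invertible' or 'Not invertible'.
\text{Invertible}

The MA(q) characteristic polynomial is P(z) = 1 - 0.906z.
Invertibility requires all roots to lie outside the unit circle, i.e. |z| > 1 for every root.
This is linear in z: 1 + (-0.906) z = 0  =>  z = -1/(-0.906) = 1.103753,  |z| = 1.103753.
Moduli of all roots: 1.1038.
All moduli strictly greater than 1? Yes.
Verdict: Invertible.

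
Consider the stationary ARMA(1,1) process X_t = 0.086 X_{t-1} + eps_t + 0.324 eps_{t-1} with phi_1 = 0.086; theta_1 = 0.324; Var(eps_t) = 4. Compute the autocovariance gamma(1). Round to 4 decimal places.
\gamma(1) = 1.6983

Multiply the model equation by X_{t-k} and take expectations. With theta_0 = psi_0 = 1 and psi_j the MA(infinity) weights, this gives
  gamma(k) - sum_i phi_i gamma(k-i) = c_k,
  c_k = sigma^2 * sum_{j=k..q} theta_j psi_{j-k}   (c_k = 0 for k > q),
using gamma(-m) = gamma(m).
psi-weights needed (psi_j = theta_j + sum_i phi_i psi_{j-i}):
  psi_1 = theta_1 + phi_1 = 0.324 + (0.086) = 0.41
Right-hand sides:
  c_0 = sigma^2 (1 + theta_1 psi_1) = 4 * (1 + (0.324)(0.41)) = 4 * 1.13284 = 4.53136
  c_1 = sigma^2 theta_1 = 4 * (0.324) = 1.296
  c_2 = 0
Equations for k = 0 and k = 1 (AR order 1):
  gamma(0) = phi_1 gamma(1) + c_0
  gamma(1) = phi_1 gamma(0) + c_1
Substituting the second into the first: gamma(0) (1 - phi_1^2) = c_0 + phi_1 c_1, so
  gamma(0) = (c_0 + phi_1 c_1) / (1 - phi_1^2) = (4.53136 + (0.086)(1.296)) / (1 - (0.086)^2) = 4.642816 / 0.992604 = 4.67741.
  gamma(1) = phi_1 gamma(0) + c_1 = (0.086)(4.67741) + (1.296) = 1.698257.
Therefore gamma(1) = 1.6983 (to 4 decimal places).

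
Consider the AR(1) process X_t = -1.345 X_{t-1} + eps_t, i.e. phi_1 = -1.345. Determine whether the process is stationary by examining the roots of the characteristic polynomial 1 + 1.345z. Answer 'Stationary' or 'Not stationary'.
\text{Not stationary}

The AR(p) characteristic polynomial is P(z) = 1 + 1.345z.
Stationarity requires all roots to lie outside the unit circle, i.e. |z| > 1 for every root.
This is linear in z: 1 + (1.345) z = 0  =>  z = -1/(1.345) = -0.743494,  |z| = 0.743494.
Moduli of all roots: 0.7435.
All moduli strictly greater than 1? No.
Verdict: Not stationary.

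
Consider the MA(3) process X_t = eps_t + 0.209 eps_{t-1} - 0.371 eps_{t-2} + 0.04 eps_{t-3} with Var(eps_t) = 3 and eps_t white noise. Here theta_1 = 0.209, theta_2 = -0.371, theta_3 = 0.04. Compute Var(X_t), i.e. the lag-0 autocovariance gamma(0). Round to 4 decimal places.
\gamma(0) = 3.5488

For an MA(q) process X_t = eps_t + sum_i theta_i eps_{t-i} with
Var(eps_t) = sigma^2, the variance is
  gamma(0) = sigma^2 * (1 + sum_i theta_i^2).
  sum_i theta_i^2 = (0.209)^2 + (-0.371)^2 + (0.04)^2 = 0.043681 + 0.137641 + 0.0016 = 0.182922.
  gamma(0) = 3 * (1 + 0.182922) = 3 * 1.182922 = 3.548766, which rounds to 3.5488.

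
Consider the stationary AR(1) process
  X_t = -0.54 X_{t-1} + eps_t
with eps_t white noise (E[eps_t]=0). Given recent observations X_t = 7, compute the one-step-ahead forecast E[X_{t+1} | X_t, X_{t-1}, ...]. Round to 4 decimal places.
E[X_{t+1} \mid \mathcal F_t] = -3.7800

For an AR(p) model X_t = c + sum_i phi_i X_{t-i} + eps_t, the
one-step-ahead conditional mean is
  E[X_{t+1} | X_t, ...] = c + sum_i phi_i X_{t+1-i}.
Substitute known values:
  E[X_{t+1} | ...] = (-0.54) * (7)
                   = -3.7800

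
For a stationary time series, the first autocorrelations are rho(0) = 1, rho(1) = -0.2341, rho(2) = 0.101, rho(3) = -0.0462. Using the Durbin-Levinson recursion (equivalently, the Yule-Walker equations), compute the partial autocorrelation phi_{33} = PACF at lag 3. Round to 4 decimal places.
\phi_{33} = -0.0130

The PACF at lag k is phi_{kk}, the last component of the solution
to the Yule-Walker system G_k phi = r_k where
  (G_k)_{ij} = rho(|i - j|), (r_k)_i = rho(i), i,j = 1..k.
Equivalently, Durbin-Levinson gives phi_{kk} iteratively:
  phi_{11} = rho(1)
  phi_{kk} = [rho(k) - sum_{j=1..k-1} phi_{k-1,j} rho(k-j)]
            / [1 - sum_{j=1..k-1} phi_{k-1,j} rho(j)],
  phi_{k,j} = phi_{k-1,j} - phi_{kk} phi_{k-1,k-j},  j = 1..k-1.
Step k = 1:
  phi_11 = rho(1) = -0.2341.
Step k = 2:
  phi_22 = [rho(2) - phi_11 rho(1)] / [1 - phi_11 rho(1)] = [0.101 - (-0.2341)(-0.2341)] / [1 - (-0.2341)(-0.2341)]
         = 0.04619719 / 0.94519719 = 0.048876.
  Update: phi_21 = phi_11 - phi_22 phi_11 = -0.2341 - (0.048876)(-0.2341) = -0.222658.
Step k = 3:
  phi_33 = [rho(3) - phi_21 rho(2) - phi_22 rho(1)] / [1 - phi_21 rho(1) - phi_22 rho(2)]
    numerator   = -0.0462 - (-0.222658)(0.101) - (0.048876)(-0.2341) = -0.01226972
    denominator = 1 - (-0.222658)(-0.2341) - (0.048876)(0.101) = 0.94293927
  phi_33 = -0.01226972 / 0.94293927 = -0.013.
Therefore phi_{33} = -0.0130.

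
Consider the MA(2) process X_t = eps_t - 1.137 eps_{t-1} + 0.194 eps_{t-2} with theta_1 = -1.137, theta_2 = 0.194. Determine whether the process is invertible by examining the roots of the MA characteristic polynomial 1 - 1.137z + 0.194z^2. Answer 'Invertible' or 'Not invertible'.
\text{Invertible}

The MA(q) characteristic polynomial is P(z) = 1 - 1.137z + 0.194z^2.
Invertibility requires all roots to lie outside the unit circle, i.e. |z| > 1 for every root.
Set 1 + (-1.137) z + (0.194) z^2 = 0, i.e. a z^2 + b z + c = 0 with a = 0.194, b = -1.137, c = 1.
Discriminant D = b^2 - 4ac = (-1.137)^2 - 4*(0.194)*1 = 1.292769 - (0.776) = 0.516769.
D >= 0, so the roots are real: z = (-b +/- sqrt(D)) / (2a) = (1.137 +/- 0.718866) / (0.388).
  z_1 = (1.137 + 0.718866) / (0.388) = 4.7832,   |z_1| = 4.7832.
  z_2 = (1.137 - 0.718866) / (0.388) = 1.0777,   |z_2| = 1.0777.
Moduli of all roots: 4.7832, 1.0777.
All moduli strictly greater than 1? Yes.
Verdict: Invertible.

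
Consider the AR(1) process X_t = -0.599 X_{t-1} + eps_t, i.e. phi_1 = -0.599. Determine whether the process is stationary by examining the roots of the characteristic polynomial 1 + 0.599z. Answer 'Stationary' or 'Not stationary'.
\text{Stationary}

The AR(p) characteristic polynomial is P(z) = 1 + 0.599z.
Stationarity requires all roots to lie outside the unit circle, i.e. |z| > 1 for every root.
This is linear in z: 1 + (0.599) z = 0  =>  z = -1/(0.599) = -1.669449,  |z| = 1.669449.
Moduli of all roots: 1.6694.
All moduli strictly greater than 1? Yes.
Verdict: Stationary.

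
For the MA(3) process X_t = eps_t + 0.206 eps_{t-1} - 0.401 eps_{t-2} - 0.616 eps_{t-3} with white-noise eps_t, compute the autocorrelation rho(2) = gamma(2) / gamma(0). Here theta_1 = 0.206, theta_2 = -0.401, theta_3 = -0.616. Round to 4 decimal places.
\rho(2) = -0.3335

For an MA(q) process with theta_0 = 1, the autocovariance is
  gamma(k) = sigma^2 * sum_{i=0..q-k} theta_i * theta_{i+k},
and rho(k) = gamma(k) / gamma(0). Sigma^2 cancels.
  numerator   = (1)*(-0.401) + (0.206)*(-0.616) = -0.527896.
  denominator = (1)^2 + (0.206)^2 + (-0.401)^2 + (-0.616)^2 = 1.582693.
  rho(2) = -0.527896 / 1.582693 = -0.3335.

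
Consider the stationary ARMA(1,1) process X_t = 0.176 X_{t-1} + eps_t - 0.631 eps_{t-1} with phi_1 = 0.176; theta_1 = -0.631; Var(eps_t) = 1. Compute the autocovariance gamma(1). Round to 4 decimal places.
\gamma(1) = -0.4174

Multiply the model equation by X_{t-k} and take expectations. With theta_0 = psi_0 = 1 and psi_j the MA(infinity) weights, this gives
  gamma(k) - sum_i phi_i gamma(k-i) = c_k,
  c_k = sigma^2 * sum_{j=k..q} theta_j psi_{j-k}   (c_k = 0 for k > q),
using gamma(-m) = gamma(m).
psi-weights needed (psi_j = theta_j + sum_i phi_i psi_{j-i}):
  psi_1 = theta_1 + phi_1 = -0.631 + (0.176) = -0.455
Right-hand sides:
  c_0 = sigma^2 (1 + theta_1 psi_1) = 1 * (1 + (-0.631)(-0.455)) = 1 * 1.287105 = 1.287105
  c_1 = sigma^2 theta_1 = 1 * (-0.631) = -0.631
  c_2 = 0
Equations for k = 0 and k = 1 (AR order 1):
  gamma(0) = phi_1 gamma(1) + c_0
  gamma(1) = phi_1 gamma(0) + c_1
Substituting the second into the first: gamma(0) (1 - phi_1^2) = c_0 + phi_1 c_1, so
  gamma(0) = (c_0 + phi_1 c_1) / (1 - phi_1^2) = (1.287105 + (0.176)(-0.631)) / (1 - (0.176)^2) = 1.176049 / 0.969024 = 1.213643.
  gamma(1) = phi_1 gamma(0) + c_1 = (0.176)(1.213643) + (-0.631) = -0.417399.
Therefore gamma(1) = -0.4174 (to 4 decimal places).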